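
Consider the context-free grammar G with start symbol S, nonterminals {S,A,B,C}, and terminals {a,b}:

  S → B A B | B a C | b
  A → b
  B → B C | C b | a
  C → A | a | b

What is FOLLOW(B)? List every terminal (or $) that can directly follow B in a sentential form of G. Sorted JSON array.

Compute FIRST by fixpoint:
round 1:
  A via A→b: +{b}
  B via B→a: +{a}
  C via C→A: +{b}
  C via C→a: +{a}
  S via S→B A B: +{a}
  S via S→b: +{b}
  FIRST(S)={a,b}  FIRST(A)={b}  FIRST(B)={a}  FIRST(C)={a,b}
round 2:
  B via B→C b: +{b}
  FIRST(S)={a,b}  FIRST(A)={b}  FIRST(B)={a,b}  FIRST(C)={a,b}
round 3: — fixpoint
  FIRST(S)={a,b}  FIRST(A)={b}  FIRST(B)={a,b}  FIRST(C)={a,b}

Compute FOLLOW by fixpoint:
seed FOLLOW(S) with $
[1]
  B→B C: FOLLOW(B) ⊇ FIRST(C) = {a,b}; new: +{a,b}
  B→B C: FOLLOW(C) ⊇ FOLLOW(B) ⊇ {a,b}; new: +{a,b}
  C→A: FOLLOW(A) ⊇ FOLLOW(C) ⊇ {a,b}; new: +{a,b}
  S→B A B: FOLLOW(B) ⊇ FOLLOW(S) ⊇ {$}; new: +{$}
  S→B a C: FOLLOW(C) ⊇ FOLLOW(S) ⊇ {$}; new: +{$}
  FOLLOW(S)={$}  FOLLOW(A)={a,b}  FOLLOW(B)={$,a,b}  FOLLOW(C)={$,a,b}
[2]
  C→A: FOLLOW(A) ⊇ FOLLOW(C) ⊇ {$,a,b}; new: +{$}
  FOLLOW(S)={$}  FOLLOW(A)={$,a,b}  FOLLOW(B)={$,a,b}  FOLLOW(C)={$,a,b}
[3] — fixpoint
  FOLLOW(S)={$}  FOLLOW(A)={$,a,b}  FOLLOW(B)={$,a,b}  FOLLOW(C)={$,a,b}

FOLLOW(B) = ["$", "a", "b"]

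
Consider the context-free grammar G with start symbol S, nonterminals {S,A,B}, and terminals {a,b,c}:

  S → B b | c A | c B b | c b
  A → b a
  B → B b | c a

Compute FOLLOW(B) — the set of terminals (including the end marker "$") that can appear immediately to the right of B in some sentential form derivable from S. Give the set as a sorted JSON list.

FIRST iteration:
pass 1:
  A via A→b a: +{b}
  B via B→c a: +{c}
  S via S→B b: +{c}
  S: {c}  A: {b}  B: {c}
pass 2: — fixpoint
  S: {c}  A: {b}  B: {c}

FOLLOW iteration:
FOLLOW(S) := {$}
round 1:
  B→B b: FOLLOW(B) ⊇ FIRST(b) = {b}; new: +{b}
  S→c A: FOLLOW(A) ⊇ FOLLOW(S) ⊇ {$}; new: +{$}
  S: {$}  A: {$}  B: {b}
round 2: done
  S: {$}  A: {$}  B: {b}

FOLLOW(B) = ["b"]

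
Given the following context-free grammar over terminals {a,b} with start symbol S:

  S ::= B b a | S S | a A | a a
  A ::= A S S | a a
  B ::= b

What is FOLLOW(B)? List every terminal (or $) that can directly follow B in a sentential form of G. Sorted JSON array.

FIRST iteration:
pass 1:
  A via A→a a: +{a}
  B via B→b: +{b}
  S via S→B b a: +{b}
  S via S→a A: +{a}
  FIRST(S)={a,b}  FIRST(A)={a}  FIRST(B)={b}
pass 2: (stable)
  FIRST(S)={a,b}  FIRST(A)={a}  FIRST(B)={b}

FOLLOW iteration:
FOLLOW(S) := {$}
iter 1:
  A→A S S: FOLLOW(A) ⊇ FIRST(S) = {a,b}; new: +{a,b}
  A→A S S: FOLLOW(S) ⊇ FIRST(S) = {a,b}; new: +{a,b}
  S→B b a: FOLLOW(B) ⊇ FIRST(b) = {b}; new: +{b}
  S→a A: FOLLOW(A) ⊇ FOLLOW(S) ⊇ {$,a,b}; new: +{$}
  S: {$,a,b}  A: {$,a,b}  B: {b}
iter 2: — fixpoint
  S: {$,a,b}  A: {$,a,b}  B: {b}

FOLLOW(B) = ["b"]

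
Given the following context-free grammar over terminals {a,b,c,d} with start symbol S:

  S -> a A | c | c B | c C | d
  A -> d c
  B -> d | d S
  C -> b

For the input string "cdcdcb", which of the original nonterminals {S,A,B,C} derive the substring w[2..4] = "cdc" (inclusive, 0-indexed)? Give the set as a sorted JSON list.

Convert to CNF:
  S -> T1 B | T1 C | T2 A | c | d
  A -> T0 T1
  B -> T0 S | d
  C -> b
  T0 -> d
  T1 -> c
  T2 -> a

CYK fill — only the sub-triangle for w[2..4]:
  T[2,2] 'c' = {S,T1}  orig:{S}
  T[3,3] 'd' = {B,S,T0}  orig:{B,S}
  T[4,4] 'c' = {S,T1}  orig:{S}
  T[2,3] 'cd' = {S}
  T[3,4] 'dc' = {A,B}
  T[2,4] 'cdc' = {S}

Original NTs in T[2,4] deriving "cdc": ["S"]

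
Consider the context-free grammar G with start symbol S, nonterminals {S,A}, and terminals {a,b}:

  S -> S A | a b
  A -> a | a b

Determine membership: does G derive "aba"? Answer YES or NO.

Convert to CNF:
  S -> S A | T0 T1
  A -> T0 T1 | a
  T0 -> a
  T1 -> b

CYK table (by increasing span):
  cell(0,0) a: {A,T0}  orig:{A}
  cell(1,1) b: {T1}  orig:{}
  cell(2,2) a: {A,T0}  orig:{A}
  cell(0,1) ab: {A,S}
  cell(1,2) ba: ∅
  cell(0,2) aba: {S}

S ∈ T[0,2] ⇒ YES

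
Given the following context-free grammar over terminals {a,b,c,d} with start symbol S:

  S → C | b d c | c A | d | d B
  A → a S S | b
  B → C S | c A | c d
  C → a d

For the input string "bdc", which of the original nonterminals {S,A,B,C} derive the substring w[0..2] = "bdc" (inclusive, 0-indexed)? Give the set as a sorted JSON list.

Convert to CNF:
  S -> T0 T2 | T1 A | T2 B | T3 X5 | d
  A -> T0 X4 | b
  B -> C S | T1 A | T1 T2
  C -> T0 T2
  T0 -> a
  T1 -> c
  T2 -> d
  T3 -> b
  X4 -> S S
  X5 -> T2 T1

CYK fill, restricted to cells inside w[0..2]:
  cell(0,0) b: {A,T3}  orig:{A}
  cell(1,1) d: {S,T2}  orig:{S}
  cell(2,2) c: {T1}  orig:{}
  cell(0,1) bd: ∅
  cell(1,2) dc: {X5}  orig:{}
  cell(0,2) bdc: {S}

Original NTs in T[0,2] deriving "bdc": ["S"]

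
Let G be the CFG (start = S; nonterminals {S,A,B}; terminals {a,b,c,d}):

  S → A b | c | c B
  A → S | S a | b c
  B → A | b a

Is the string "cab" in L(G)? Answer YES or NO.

CNF form of G:
  S -> A T0 | T2 B | c
  A -> A T0 | S T1 | T0 T2 | T2 B | c
  B -> A T0 | S T1 | T0 T1 | T0 T2 | T2 B | c
  T0 -> b
  T1 -> a
  T2 -> c

CYK fill:
  [0..0]={A,B,S,T2}  "c"  orig:{A,B,S}
  [1..1]={T1}  "a"  orig:{}
  [2..2]={T0}  "b"  orig:{}
  [0..1]={A,B}  "ca"
  [1..2]=∅  "ab"
  [0..2]={A,B,S}  "cab"

S ∈ T[0,2] ⇒ YES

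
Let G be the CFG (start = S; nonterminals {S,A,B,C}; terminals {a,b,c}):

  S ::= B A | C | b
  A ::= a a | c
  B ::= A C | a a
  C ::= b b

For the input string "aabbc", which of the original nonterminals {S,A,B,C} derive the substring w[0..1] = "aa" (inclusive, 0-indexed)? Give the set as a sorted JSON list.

Convert to CNF:
  S -> B A | T1 T1 | b
  A -> T0 T0 | c
  B -> A C | T0 T0
  C -> T1 T1
  T0 -> a
  T1 -> b

Fill CYK table bottom-up (cells [i..j] with 0 ≤ i ≤ j ≤ 1 only):
  [0..0]={T0}  "a"  orig:{}
  [1..1]={T0}  "a"  orig:{}
  [0..1]={A,B}  "aa"

Original NTs in T[0,1] deriving "aa": ["A", "B"]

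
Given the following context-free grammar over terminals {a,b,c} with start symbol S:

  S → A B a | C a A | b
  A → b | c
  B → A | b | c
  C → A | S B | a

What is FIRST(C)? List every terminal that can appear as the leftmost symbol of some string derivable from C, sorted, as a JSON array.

FIRST iteration:
[1]
  A via A→b: +{b}
  A via A→c: +{c}
  B via B→A: +{b,c}
  C via C→A: +{b,c}
  C via C→a: +{a}
  S via S→A B a: +{b,c}
  S via S→C a A: +{a}
  FIRST[S]={a,b,c}  FIRST[A]={b,c}  FIRST[B]={b,c}  FIRST[C]={a,b,c}
[2] done
  FIRST[S]={a,b,c}  FIRST[A]={b,c}  FIRST[B]={b,c}  FIRST[C]={a,b,c}

FIRST(C) = ["a", "b", "c"]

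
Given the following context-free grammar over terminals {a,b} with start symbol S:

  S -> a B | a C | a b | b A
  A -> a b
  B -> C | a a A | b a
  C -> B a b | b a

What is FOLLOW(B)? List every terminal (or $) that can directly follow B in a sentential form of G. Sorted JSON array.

FIRST sets, iterate to fixpoint:
iter 1:
  A via A→a b: +{a}
  B via B→a a A: +{a}
  B via B→b a: +{b}
  C via C→B a b: +{a,b}
  S via S→a B: +{a}
  S via S→b A: +{b}
  S: {a,b}  A: {a}  B: {a,b}  C: {a,b}
iter 2: (stable)
  S: {a,b}  A: {a}  B: {a,b}  C: {a,b}

FOLLOW iteration:
seed FOLLOW(S) with $
pass 1:
  C→B a b: FOLLOW(B) ⊇ FIRST(a) = {a}; new: +{a}
  S→a B: FOLLOW(B) ⊇ FOLLOW(S) ⊇ {$}; new: +{$}
  S→a C: FOLLOW(C) ⊇ FOLLOW(S) ⊇ {$}; new: +{$}
  S→b A: FOLLOW(A) ⊇ FOLLOW(S) ⊇ {$}; new: +{$}
  FOLLOW(S)={$}  FOLLOW(A)={$}  FOLLOW(B)={$,a}  FOLLOW(C)={$}
pass 2:
  B→C: FOLLOW(C) ⊇ FOLLOW(B) ⊇ {$,a}; new: +{a}
  B→a a A: FOLLOW(A) ⊇ FOLLOW(B) ⊇ {$,a}; new: +{a}
  FOLLOW(S)={$}  FOLLOW(A)={$,a}  FOLLOW(B)={$,a}  FOLLOW(C)={$,a}
pass 3: done
  FOLLOW(S)={$}  FOLLOW(A)={$,a}  FOLLOW(B)={$,a}  FOLLOW(C)={$,a}

FOLLOW(B) = ["$", "a"]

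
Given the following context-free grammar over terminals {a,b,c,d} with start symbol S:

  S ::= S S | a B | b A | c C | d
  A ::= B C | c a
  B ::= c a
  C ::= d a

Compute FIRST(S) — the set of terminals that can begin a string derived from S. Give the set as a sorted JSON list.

FIRST sets, iterate to fixpoint:
round 1:
  A via A→c a: +{c}
  B via B→c a: +{c}
  C via C→d a: +{d}
  S via S→a B: +{a}
  S via S→b A: +{b}
  S via S→c C: +{c}
  S via S→d: +{d}
  S: {a,b,c,d}  A: {c}  B: {c}  C: {d}
round 2: done
  S: {a,b,c,d}  A: {c}  B: {c}  C: {d}

FIRST(S) = ["a", "b", "c", "d"]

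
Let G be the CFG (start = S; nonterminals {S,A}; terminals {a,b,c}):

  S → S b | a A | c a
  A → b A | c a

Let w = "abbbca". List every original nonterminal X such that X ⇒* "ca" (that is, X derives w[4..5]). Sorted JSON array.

CNF form of G:
  S -> S T0 | T1 T2 | T2 A
  A -> T0 A | T1 T2
  T0 -> b
  T1 -> c
  T2 -> a

CYK table (by increasing span) (cells [i..j] with 4 ≤ i ≤ j ≤ 5 only):
  [4..4]={T1}  "c"  orig:{}
  [5..5]={T2}  "a"  orig:{}
  [4..5]={A,S}  "ca"

Original NTs in T[4,5] deriving "ca": ["A", "S"]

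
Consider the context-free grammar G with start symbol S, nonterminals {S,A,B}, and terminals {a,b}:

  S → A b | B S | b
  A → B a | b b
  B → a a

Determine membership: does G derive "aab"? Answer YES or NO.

Convert to CNF:
  S -> A T1 | B S | b
  A -> B T0 | T1 T1
  B -> T0 T0
  T0 -> a
  T1 -> b

Fill CYK table bottom-up:
  [0..0]={T0}  "a"  orig:{}
  [1..1]={T0}  "a"  orig:{}
  [2..2]={S,T1}  "b"  orig:{S}
  [0..1]={B}  "aa"
  [1..2]=∅  "ab"
  [0..2]={S}  "aab"

S ∈ T[0,2] ⇒ YES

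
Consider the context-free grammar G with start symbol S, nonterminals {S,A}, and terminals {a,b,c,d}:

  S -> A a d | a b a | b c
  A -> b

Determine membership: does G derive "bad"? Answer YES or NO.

Convert to CNF:
  S -> A X4 | T0 X5 | T2 T3
  A -> b
  T0 -> a
  T1 -> d
  T2 -> b
  T3 -> c
  X4 -> T0 T1
  X5 -> T2 T0

CYK table (by increasing span):
  cell(0,0) b: {A,T2}  orig:{A}
  cell(1,1) a: {T0}  orig:{}
  cell(2,2) d: {T1}  orig:{}
  cell(0,1) ba: {X5}  orig:{}
  cell(1,2) ad: {X4}  orig:{}
  cell(0,2) bad: {S}

S ∈ T[0,2] ⇒ YES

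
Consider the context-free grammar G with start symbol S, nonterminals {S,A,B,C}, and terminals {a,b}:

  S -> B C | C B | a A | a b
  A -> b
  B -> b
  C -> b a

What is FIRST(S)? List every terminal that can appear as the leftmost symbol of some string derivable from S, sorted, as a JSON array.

FIRST iteration:
iter 1:
  A via A→b: +{b}
  B via B→b: +{b}
  C via C→b a: +{b}
  S via S→B C: +{b}
  S via S→a A: +{a}
  FIRST[S]={a,b}  FIRST[A]={b}  FIRST[B]={b}  FIRST[C]={b}
iter 2: done
  FIRST[S]={a,b}  FIRST[A]={b}  FIRST[B]={b}  FIRST[C]={b}

FIRST(S) = ["a", "b"]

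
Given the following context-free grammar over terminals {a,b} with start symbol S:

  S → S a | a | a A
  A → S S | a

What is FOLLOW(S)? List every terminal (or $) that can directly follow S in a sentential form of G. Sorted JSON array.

FIRST sets, iterate to fixpoint:
[1]
  A via A→a: +{a}
  S via S→a: +{a}
  FIRST(S)={a}  FIRST(A)={a}
[2] — fixpoint
  FIRST(S)={a}  FIRST(A)={a}

FOLLOW iteration:
initialize: $ ∈ FOLLOW(S)
pass 1:
  A→S S: FOLLOW(S) ⊇ FIRST(S) = {a}; new: +{a}
  S→a A: FOLLOW(A) ⊇ FOLLOW(S) ⊇ {$,a}; new: +{$,a}
  S: {$,a}  A: {$,a}
pass 2: — fixpoint
  S: {$,a}  A: {$,a}

FOLLOW(S) = ["$", "a"]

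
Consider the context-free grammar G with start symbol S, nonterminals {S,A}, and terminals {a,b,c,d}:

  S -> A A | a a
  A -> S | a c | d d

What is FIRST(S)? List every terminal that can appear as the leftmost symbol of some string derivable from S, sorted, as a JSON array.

FIRST sets, iterate to fixpoint:
round 1:
  A via A→a c: +{a}
  A via A→d d: +{d}
  S via S→A A: +{a,d}
  FIRST(S)={a,d}  FIRST(A)={a,d}
round 2: (no change)
  FIRST(S)={a,d}  FIRST(A)={a,d}

FIRST(S) = ["a", "d"]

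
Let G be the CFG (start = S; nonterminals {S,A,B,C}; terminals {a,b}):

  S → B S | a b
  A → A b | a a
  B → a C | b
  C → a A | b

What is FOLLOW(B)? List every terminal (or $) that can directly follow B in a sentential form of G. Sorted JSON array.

FIRST iteration:
[1]
  A via A→a a: +{a}
  B via B→a C: +{a}
  B via B→b: +{b}
  C via C→a A: +{a}
  C via C→b: +{b}
  S via S→B S: +{a,b}
  FIRST[S]={a,b}  FIRST[A]={a}  FIRST[B]={a,b}  FIRST[C]={a,b}
[2] (stable)
  FIRST[S]={a,b}  FIRST[A]={a}  FIRST[B]={a,b}  FIRST[C]={a,b}

FOLLOW sets:
initialize: $ ∈ FOLLOW(S)
round 1:
  A→A b: FOLLOW(A) ⊇ FIRST(b) = {b}; new: +{b}
  S→B S: FOLLOW(B) ⊇ FIRST(S) = {a,b}; new: +{a,b}
  S: {$}  A: {b}  B: {a,b}  C: {}
round 2:
  B→a C: FOLLOW(C) ⊇ FOLLOW(B) ⊇ {a,b}; new: +{a,b}
  C→a A: FOLLOW(A) ⊇ FOLLOW(C) ⊇ {a,b}; new: +{a}
  S: {$}  A: {a,b}  B: {a,b}  C: {a,b}
round 3: (no change)
  S: {$}  A: {a,b}  B: {a,b}  C: {a,b}

FOLLOW(B) = ["a", "b"]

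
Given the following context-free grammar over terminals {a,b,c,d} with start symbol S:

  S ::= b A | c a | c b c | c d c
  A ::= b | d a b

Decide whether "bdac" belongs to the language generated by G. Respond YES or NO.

Convert to CNF:
  S -> T2 A | T3 T1 | T3 X5 | T3 X6
  A -> T0 X4 | b
  T0 -> d
  T1 -> a
  T2 -> b
  T3 -> c
  X4 -> T1 T2
  X5 -> T2 T3
  X6 -> T0 T3

Fill CYK table bottom-up:
  cell(0,0) b: {A,T2}  orig:{A}
  cell(1,1) d: {T0}  orig:{}
  cell(2,2) a: {T1}  orig:{}
  cell(3,3) c: {T3}  orig:{}
  cell(0,1) bd: ∅
  cell(1,2) da: ∅
  cell(2,3) ac: ∅
  cell(0,2) bda: ∅
  cell(1,3) dac: ∅
  cell(0,3) bdac: ∅

S ∉ T[0,3] ⇒ NO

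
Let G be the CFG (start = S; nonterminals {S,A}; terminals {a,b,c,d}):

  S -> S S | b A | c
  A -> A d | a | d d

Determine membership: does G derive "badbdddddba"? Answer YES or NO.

Convert to CNF:
  S -> S S | T1 A | c
  A -> A T0 | T0 T0 | a
  T0 -> d
  T1 -> b

Fill CYK table bottom-up:
  [0..0]={T1}  "b"  orig:{}
  [1..1]={A}  "a"
  [2..2]={T0}  "d"  orig:{}
  [3..3]={T1}  "b"  orig:{}
  [4..4]={T0}  "d"  orig:{}
  [5..5]={T0}  "d"  orig:{}
  [6..6]={T0}  "d"  orig:{}
  [7..7]={T0}  "d"  orig:{}
  [8..8]={T0}  "d"  orig:{}
  [9..9]={T1}  "b"  orig:{}
  [10..10]={A}  "a"
  [0..1]={S}  "ba"
  [1..2]={A}  "ad"
  [2..3]=∅  "db"
  [3..4]=∅  "bd"
  [4..5]={A}  "dd"
  [5..6]={A}  "dd"
  [6..7]={A}  "dd"
  [7..8]={A}  "dd"
  [8..9]=∅  "db"
  [9..10]={S}  "ba"
  [0..2]={S}  "bad"
  [1..3]=∅  "adb"
  [2..4]=∅  "dbd"
  [3..5]={S}  "bdd"
  [4..6]={A}  "ddd"
  [5..7]={A}  "ddd"
  [6..8]={A}  "ddd"
  [7..9]=∅  "ddb"
  [8..10]=∅  "dba"
  [0..3]=∅  "badb"
  [1..4]=∅  "adbd"
  [2..5]=∅  "dbdd"
  [3..6]={S}  "bddd"
  [4..7]={A}  "dddd"
  [5..8]={A}  "dddd"
  [6..9]=∅  "dddb"
  [7..10]=∅  "ddba"
  [0..4]=∅  "badbd"
  [1..5]=∅  "adbdd"
  [2..6]=∅  "dbddd"
  [3..7]={S}  "bdddd"
  [4..8]={A}  "ddddd"
  [5..9]=∅  "ddddb"
  [6..10]=∅  "dddba"
  [0..5]={S}  "badbdd"
  [1..6]=∅  "adbddd"
  [2..7]=∅  "dbdddd"
  [3..8]={S}  "bddddd"
  [4..9]=∅  "dddddb"
  [5..10]=∅  "ddddba"
  [0..6]={S}  "badbddd"
  [1..7]=∅  "adbdddd"
  [2..8]=∅  "dbddddd"
  [3..9]=∅  "bdddddb"
  [4..10]=∅  "dddddba"
  [0..7]={S}  "badbdddd"
  [1..8]=∅  "adbddddd"
  [2..9]=∅  "dbdddddb"
  [3..10]={S}  "bdddddba"
  [0..8]={S}  "badbddddd"
  [1..9]=∅  "adbdddddb"
  [2..10]=∅  "dbdddddba"
  [0..9]=∅  "badbdddddb"
  [1..10]=∅  "adbdddddba"
  [0..10]={S}  "badbdddddba"

S ∈ T[0,10] ⇒ YES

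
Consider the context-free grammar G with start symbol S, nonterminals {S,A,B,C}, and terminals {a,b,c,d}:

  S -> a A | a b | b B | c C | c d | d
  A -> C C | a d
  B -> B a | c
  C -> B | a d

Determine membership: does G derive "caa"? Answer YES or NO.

Convert to CNF:
  S -> T0 A | T0 T2 | T2 B | T3 C | T3 T1 | d
  A -> C C | T0 T1
  B -> B T0 | c
  C -> B T0 | T0 T1 | c
  T0 -> a
  T1 -> d
  T2 -> b
  T3 -> c

CYK table (by increasing span):
  T[0,0] 'c' = {B,C,T3}  orig:{B,C}
  T[1,1] 'a' = {T0}  orig:{}
  T[2,2] 'a' = {T0}  orig:{}
  T[0,1] 'ca' = {B,C}
  T[1,2] 'aa' = ∅
  T[0,2] 'caa' = {B,C}

S ∉ T[0,2] ⇒ NO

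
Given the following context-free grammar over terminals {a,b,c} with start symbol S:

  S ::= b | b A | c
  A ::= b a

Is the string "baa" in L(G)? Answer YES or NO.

Convert to CNF:
  S -> T0 A | b | c
  A -> T0 T1
  T0 -> b
  T1 -> a

Fill CYK table bottom-up:
  [0..0]={S,T0}  "b"  orig:{S}
  [1..1]={T1}  "a"  orig:{}
  [2..2]={T1}  "a"  orig:{}
  [0..1]={A}  "ba"
  [1..2]=∅  "aa"
  [0..2]=∅  "baa"

S ∉ T[0,2] ⇒ NO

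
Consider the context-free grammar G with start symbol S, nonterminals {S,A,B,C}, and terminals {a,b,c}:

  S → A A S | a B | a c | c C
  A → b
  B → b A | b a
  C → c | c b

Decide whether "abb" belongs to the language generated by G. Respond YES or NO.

CNF form of G:
  S -> A X3 | T1 B | T1 T2 | T2 C
  A -> b
  B -> T0 A | T0 T1
  C -> T2 T0 | c
  T0 -> b
  T1 -> a
  T2 -> c
  X3 -> A S

CYK fill:
  T[0,0] 'a' = {T1}  orig:{}
  T[1,1] 'b' = {A,T0}  orig:{A}
  T[2,2] 'b' = {A,T0}  orig:{A}
  T[0,1] 'ab' = ∅
  T[1,2] 'bb' = {B}
  T[0,2] 'abb' = {S}

S ∈ T[0,2] ⇒ YES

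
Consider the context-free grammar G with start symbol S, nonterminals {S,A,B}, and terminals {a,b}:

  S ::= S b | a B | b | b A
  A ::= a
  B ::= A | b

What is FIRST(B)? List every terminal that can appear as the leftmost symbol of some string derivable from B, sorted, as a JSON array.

Compute FIRST by fixpoint:
pass 1:
  A via A→a: +{a}
  B via B→A: +{a}
  B via B→b: +{b}
  S via S→a B: +{a}
  S via S→b: +{b}
  S: {a,b}  A: {a}  B: {a,b}
pass 2: — fixpoint
  S: {a,b}  A: {a}  B: {a,b}

FIRST(B) = ["a", "b"]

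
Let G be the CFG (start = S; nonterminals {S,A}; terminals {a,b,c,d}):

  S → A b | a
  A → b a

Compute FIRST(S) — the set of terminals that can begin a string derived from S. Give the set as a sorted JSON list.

FIRST sets, iterate to fixpoint:
pass 1:
  A via A→b a: +{b}
  S via S→A b: +{b}
  S via S→a: +{a}
  FIRST[S]={a,b}  FIRST[A]={b}
pass 2: (no change)
  FIRST[S]={a,b}  FIRST[A]={b}

FIRST(S) = ["a", "b"]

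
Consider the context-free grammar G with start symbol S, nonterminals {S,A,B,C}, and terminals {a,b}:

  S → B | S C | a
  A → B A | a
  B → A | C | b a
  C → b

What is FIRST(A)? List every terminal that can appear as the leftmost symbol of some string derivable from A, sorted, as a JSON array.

FIRST iteration:
[1]
  A via A→a: +{a}
  B via B→A: +{a}
  B via B→b a: +{b}
  C via C→b: +{b}
  S via S→B: +{a,b}
  FIRST[S]={a,b}  FIRST[A]={a}  FIRST[B]={a,b}  FIRST[C]={b}
[2]
  A via A→B A: +{b}
  FIRST[S]={a,b}  FIRST[A]={a,b}  FIRST[B]={a,b}  FIRST[C]={b}
[3] done
  FIRST[S]={a,b}  FIRST[A]={a,b}  FIRST[B]={a,b}  FIRST[C]={b}

FIRST(A) = ["a", "b"]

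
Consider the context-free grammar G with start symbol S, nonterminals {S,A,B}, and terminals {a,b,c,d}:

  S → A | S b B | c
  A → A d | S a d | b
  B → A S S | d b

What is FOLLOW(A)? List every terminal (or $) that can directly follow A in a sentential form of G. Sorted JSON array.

Compute FIRST by fixpoint:
iter 1:
  A via A→b: +{b}
  B via B→A S S: +{b}
  B via B→d b: +{d}
  S via S→A: +{b}
  S via S→c: +{c}
  S: {b,c}  A: {b}  B: {b,d}
iter 2:
  A via A→S a d: +{c}
  B via B→A S S: +{c}
  S: {b,c}  A: {b,c}  B: {b,c,d}
iter 3: — fixpoint
  S: {b,c}  A: {b,c}  B: {b,c,d}

FOLLOW iteration:
FOLLOW(S) := {$}
iter 1:
  A→A d: FOLLOW(A) ⊇ FIRST(d) = {d}; new: +{d}
  A→S a d: FOLLOW(S) ⊇ FIRST(a) = {a}; new: +{a}
  B→A S S: FOLLOW(A) ⊇ FIRST(S) = {b,c}; new: +{b,c}
  B→A S S: FOLLOW(S) ⊇ FIRST(S) = {b,c}; new: +{b,c}
  S→A: FOLLOW(A) ⊇ FOLLOW(S) ⊇ {$,a,b,c}; new: +{$,a}
  S→S b B: FOLLOW(B) ⊇ FOLLOW(S) ⊇ {$,a,b,c}; new: +{$,a,b,c}
  FOLLOW(S)={$,a,b,c}  FOLLOW(A)={$,a,b,c,d}  FOLLOW(B)={$,a,b,c}
iter 2: done
  FOLLOW(S)={$,a,b,c}  FOLLOW(A)={$,a,b,c,d}  FOLLOW(B)={$,a,b,c}

FOLLOW(A) = ["$", "a", "b", "c", "d"]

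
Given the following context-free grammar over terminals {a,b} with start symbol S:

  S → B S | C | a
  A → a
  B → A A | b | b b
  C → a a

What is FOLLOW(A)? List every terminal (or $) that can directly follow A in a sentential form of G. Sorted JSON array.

Compute FIRST by fixpoint:
pass 1:
  A via A→a: +{a}
  B via B→A A: +{a}
  B via B→b: +{b}
  C via C→a a: +{a}
  S via S→B S: +{a,b}
  S: {a,b}  A: {a}  B: {a,b}  C: {a}
pass 2: (no change)
  S: {a,b}  A: {a}  B: {a,b}  C: {a}

FOLLOW iteration:
FOLLOW(S) := {$}
pass 1:
  B→A A: FOLLOW(A) ⊇ FIRST(A) = {a}; new: +{a}
  S→B S: FOLLOW(B) ⊇ FIRST(S) = {a,b}; new: +{a,b}
  S→C: FOLLOW(C) ⊇ FOLLOW(S) ⊇ {$}; new: +{$}
  FOLLOW(S)={$}  FOLLOW(A)={a}  FOLLOW(B)={a,b}  FOLLOW(C)={$}
pass 2:
  B→A A: FOLLOW(A) ⊇ FOLLOW(B) ⊇ {a,b}; new: +{b}
  FOLLOW(S)={$}  FOLLOW(A)={a,b}  FOLLOW(B)={a,b}  FOLLOW(C)={$}
pass 3: (stable)
  FOLLOW(S)={$}  FOLLOW(A)={a,b}  FOLLOW(B)={a,b}  FOLLOW(C)={$}

FOLLOW(A) = ["a", "b"]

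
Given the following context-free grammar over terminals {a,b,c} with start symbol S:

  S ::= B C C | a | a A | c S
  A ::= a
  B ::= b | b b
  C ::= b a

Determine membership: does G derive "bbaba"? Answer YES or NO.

Convert to CNF:
  S -> B X3 | T1 A | T2 S | a
  A -> a
  B -> T0 T0 | b
  C -> T0 T1
  T0 -> b
  T1 -> a
  T2 -> c
  X3 -> C C

CYK table (by increasing span):
  T[0,0] 'b' = {B,T0}  orig:{B}
  T[1,1] 'b' = {B,T0}  orig:{B}
  T[2,2] 'a' = {A,S,T1}  orig:{A,S}
  T[3,3] 'b' = {B,T0}  orig:{B}
  T[4,4] 'a' = {A,S,T1}  orig:{A,S}
  T[0,1] 'bb' = {B}
  T[1,2] 'ba' = {C}
  T[2,3] 'ab' = ∅
  T[3,4] 'ba' = {C}
  T[0,2] 'bba' = ∅
  T[1,3] 'bab' = ∅
  T[2,4] 'aba' = ∅
  T[0,3] 'bbab' = ∅
  T[1,4] 'baba' = {X3}  orig:{}
  T[0,4] 'bbaba' = {S}

S ∈ T[0,4] ⇒ YES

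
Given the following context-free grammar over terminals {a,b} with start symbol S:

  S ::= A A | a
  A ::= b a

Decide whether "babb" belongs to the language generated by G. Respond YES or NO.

Convert to CNF:
  S -> A A | a
  A -> T0 T1
  T0 -> b
  T1 -> a

CYK table (by increasing span):
  [0..0]={T0}  "b"  orig:{}
  [1..1]={S,T1}  "a"  orig:{S}
  [2..2]={T0}  "b"  orig:{}
  [3..3]={T0}  "b"  orig:{}
  [0..1]={A}  "ba"
  [1..2]=∅  "ab"
  [2..3]=∅  "bb"
  [0..2]=∅  "bab"
  [1..3]=∅  "abb"
  [0..3]=∅  "babb"

S ∉ T[0,3] ⇒ NO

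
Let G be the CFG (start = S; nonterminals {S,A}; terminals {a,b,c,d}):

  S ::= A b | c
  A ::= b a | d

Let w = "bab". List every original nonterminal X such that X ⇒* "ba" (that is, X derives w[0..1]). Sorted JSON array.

Convert to CNF:
  S -> A T0 | c
  A -> T0 T1 | d
  T0 -> b
  T1 -> a

CYK fill (cells [i..j] with 0 ≤ i ≤ j ≤ 1 only):
  [0..0]={T0}  "b"  orig:{}
  [1..1]={T1}  "a"  orig:{}
  [0..1]={A}  "ba"

Original NTs in T[0,1] deriving "ba": ["A"]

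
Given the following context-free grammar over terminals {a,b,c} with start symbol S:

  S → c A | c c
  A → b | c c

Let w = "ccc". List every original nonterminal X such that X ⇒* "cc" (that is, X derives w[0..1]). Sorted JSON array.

Convert to CNF:
  S -> T0 A | T0 T0
  A -> T0 T0 | b
  T0 -> c

CYK fill — only the sub-triangle for w[0..1]:
  T[0,0] 'c' = {T0}  orig:{}
  T[1,1] 'c' = {T0}  orig:{}
  T[0,1] 'cc' = {A,S}

Original NTs in T[0,1] deriving "cc": ["A", "S"]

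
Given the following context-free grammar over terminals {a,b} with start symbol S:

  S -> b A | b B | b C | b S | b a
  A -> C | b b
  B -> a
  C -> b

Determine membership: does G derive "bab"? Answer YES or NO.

Convert to CNF:
  S -> T0 A | T0 B | T0 C | T0 S | T0 T1
  A -> T0 T0 | b
  B -> a
  C -> b
  T0 -> b
  T1 -> a

CYK fill:
  T[0,0] 'b' = {A,C,T0}  orig:{A,C}
  T[1,1] 'a' = {B,T1}  orig:{B}
  T[2,2] 'b' = {A,C,T0}  orig:{A,C}
  T[0,1] 'ba' = {S}
  T[1,2] 'ab' = ∅
  T[0,2] 'bab' = ∅

S ∉ T[0,2] ⇒ NO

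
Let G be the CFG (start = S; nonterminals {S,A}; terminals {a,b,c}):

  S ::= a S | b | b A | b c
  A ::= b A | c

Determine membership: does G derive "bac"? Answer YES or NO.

Convert to CNF:
  S -> T0 A | T0 T2 | T1 S | b
  A -> T0 A | c
  T0 -> b
  T1 -> a
  T2 -> c

CYK table (by increasing span):
  T[0,0] 'b' = {S,T0}  orig:{S}
  T[1,1] 'a' = {T1}  orig:{}
  T[2,2] 'c' = {A,T2}  orig:{A}
  T[0,1] 'ba' = ∅
  T[1,2] 'ac' = ∅
  T[0,2] 'bac' = ∅

S ∉ T[0,2] ⇒ NO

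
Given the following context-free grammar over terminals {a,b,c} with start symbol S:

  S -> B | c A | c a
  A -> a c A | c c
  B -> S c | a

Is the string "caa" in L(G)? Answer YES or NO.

CNF form of G:
  S -> S T1 | T1 A | T1 T0 | a
  A -> T0 X2 | T1 T1
  B -> S T1 | a
  T0 -> a
  T1 -> c
  X2 -> T1 A

CYK table (by increasing span):
  cell(0,0) c: {T1}  orig:{}
  cell(1,1) a: {B,S,T0}  orig:{B,S}
  cell(2,2) a: {B,S,T0}  orig:{B,S}
  cell(0,1) ca: {S}
  cell(1,2) aa: ∅
  cell(0,2) caa: ∅

S ∉ T[0,2] ⇒ NO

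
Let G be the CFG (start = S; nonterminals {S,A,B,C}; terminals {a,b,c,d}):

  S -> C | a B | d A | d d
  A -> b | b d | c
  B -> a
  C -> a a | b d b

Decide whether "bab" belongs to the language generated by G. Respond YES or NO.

CNF form of G:
  S -> T0 X4 | T1 A | T1 T1 | T2 B | T2 T2
  A -> T0 T1 | b | c
  B -> a
  C -> T0 X3 | T2 T2
  T0 -> b
  T1 -> d
  T2 -> a
  X3 -> T1 T0
  X4 -> T1 T0

CYK fill:
  cell(0,0) b: {A,T0}  orig:{A}
  cell(1,1) a: {B,T2}  orig:{B}
  cell(2,2) b: {A,T0}  orig:{A}
  cell(0,1) ba: ∅
  cell(1,2) ab: ∅
  cell(0,2) bab: ∅

S ∉ T[0,2] ⇒ NO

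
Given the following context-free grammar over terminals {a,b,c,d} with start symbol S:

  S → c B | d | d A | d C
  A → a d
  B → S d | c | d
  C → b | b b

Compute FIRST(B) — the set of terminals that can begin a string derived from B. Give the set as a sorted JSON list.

FIRST iteration:
round 1:
  A via A→a d: +{a}
  B via B→c: +{c}
  B via B→d: +{d}
  C via C→b: +{b}
  S via S→c B: +{c}
  S via S→d: +{d}
  FIRST[S]={c,d}  FIRST[A]={a}  FIRST[B]={c,d}  FIRST[C]={b}
round 2: done
  FIRST[S]={c,d}  FIRST[A]={a}  FIRST[B]={c,d}  FIRST[C]={b}

FIRST(B) = ["c", "d"]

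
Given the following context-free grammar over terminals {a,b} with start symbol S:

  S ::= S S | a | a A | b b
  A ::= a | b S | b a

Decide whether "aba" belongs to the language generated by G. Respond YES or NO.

CNF form of G:
  S -> S S | T0 T0 | T1 A | a
  A -> T0 S | T0 T1 | a
  T0 -> b
  T1 -> a

Fill CYK table bottom-up:
  cell(0,0) a: {A,S,T1}  orig:{A,S}
  cell(1,1) b: {T0}  orig:{}
  cell(2,2) a: {A,S,T1}  orig:{A,S}
  cell(0,1) ab: ∅
  cell(1,2) ba: {A}
  cell(0,2) aba: {S}

S ∈ T[0,2] ⇒ YES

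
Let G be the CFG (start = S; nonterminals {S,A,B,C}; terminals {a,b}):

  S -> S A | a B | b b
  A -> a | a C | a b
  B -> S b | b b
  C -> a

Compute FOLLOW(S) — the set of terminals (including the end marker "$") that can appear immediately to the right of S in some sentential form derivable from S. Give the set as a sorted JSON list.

FIRST sets, iterate to fixpoint:
pass 1:
  A via A→a: +{a}
  B via B→b b: +{b}
  C via C→a: +{a}
  S via S→a B: +{a}
  S via S→b b: +{b}
  FIRST(S)={a,b}  FIRST(A)={a}  FIRST(B)={b}  FIRST(C)={a}
pass 2:
  B via B→S b: +{a}
  FIRST(S)={a,b}  FIRST(A)={a}  FIRST(B)={a,b}  FIRST(C)={a}
pass 3: (stable)
  FIRST(S)={a,b}  FIRST(A)={a}  FIRST(B)={a,b}  FIRST(C)={a}

FOLLOW sets:
FOLLOW(S) := {$}
round 1:
  B→S b: FOLLOW(S) ⊇ FIRST(b) = {b}; new: +{b}
  S→S A: FOLLOW(S) ⊇ FIRST(A) = {a}; new: +{a}
  S→S A: FOLLOW(A) ⊇ FOLLOW(S) ⊇ {$,a,b}; new: +{$,a,b}
  S→a B: FOLLOW(B) ⊇ FOLLOW(S) ⊇ {$,a,b}; new: +{$,a,b}
  S: {$,a,b}  A: {$,a,b}  B: {$,a,b}  C: {}
round 2:
  A→a C: FOLLOW(C) ⊇ FOLLOW(A) ⊇ {$,a,b}; new: +{$,a,b}
  S: {$,a,b}  A: {$,a,b}  B: {$,a,b}  C: {$,a,b}
round 3: done
  S: {$,a,b}  A: {$,a,b}  B: {$,a,b}  C: {$,a,b}

FOLLOW(S) = ["$", "a", "b"]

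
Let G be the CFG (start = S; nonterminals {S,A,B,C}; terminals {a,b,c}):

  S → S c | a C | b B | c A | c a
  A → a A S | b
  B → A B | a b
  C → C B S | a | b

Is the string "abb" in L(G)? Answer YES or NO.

Convert to CNF:
  S -> S T2 | T0 C | T1 B | T2 A | T2 T0
  A -> T0 X3 | b
  B -> A B | T0 T1
  C -> C X4 | a | b
  T0 -> a
  T1 -> b
  T2 -> c
  X3 -> A S
  X4 -> B S

CYK fill:
  T[0,0] 'a' = {C,T0}  orig:{C}
  T[1,1] 'b' = {A,C,T1}  orig:{A,C}
  T[2,2] 'b' = {A,C,T1}  orig:{A,C}
  T[0,1] 'ab' = {B,S}
  T[1,2] 'bb' = ∅
  T[0,2] 'abb' = ∅

S ∉ T[0,2] ⇒ NO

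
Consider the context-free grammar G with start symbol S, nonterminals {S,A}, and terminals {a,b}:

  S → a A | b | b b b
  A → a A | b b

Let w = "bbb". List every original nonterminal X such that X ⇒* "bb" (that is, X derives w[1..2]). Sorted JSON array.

CNF form of G:
  S -> T0 A | T1 X2 | b
  A -> T0 A | T1 T1
  T0 -> a
  T1 -> b
  X2 -> T1 T1

CYK table (by increasing span), restricted to cells inside w[1..2]:
  T[1,1] 'b' = {S,T1}  orig:{S}
  T[2,2] 'b' = {S,T1}  orig:{S}
  T[1,2] 'bb' = {A,X2}  orig:{A}

Original NTs in T[1,2] deriving "bb": ["A"]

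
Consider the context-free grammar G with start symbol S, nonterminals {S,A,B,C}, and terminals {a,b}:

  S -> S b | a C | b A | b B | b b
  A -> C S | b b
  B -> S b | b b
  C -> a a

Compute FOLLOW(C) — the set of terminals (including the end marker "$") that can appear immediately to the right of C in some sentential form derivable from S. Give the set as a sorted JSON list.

FIRST iteration:
[1]
  A via A→b b: +{b}
  B via B→b b: +{b}
  C via C→a a: +{a}
  S via S→a C: +{a}
  S via S→b A: +{b}
  FIRST(S)={a,b}  FIRST(A)={b}  FIRST(B)={b}  FIRST(C)={a}
[2]
  A via A→C S: +{a}
  B via B→S b: +{a}
  FIRST(S)={a,b}  FIRST(A)={a,b}  FIRST(B)={a,b}  FIRST(C)={a}
[3] done
  FIRST(S)={a,b}  FIRST(A)={a,b}  FIRST(B)={a,b}  FIRST(C)={a}

FOLLOW iteration:
initialize: $ ∈ FOLLOW(S)
pass 1:
  A→C S: FOLLOW(C) ⊇ FIRST(S) = {a,b}; new: +{a,b}
  B→S b: FOLLOW(S) ⊇ FIRST(b) = {b}; new: +{b}
  S→a C: FOLLOW(C) ⊇ FOLLOW(S) ⊇ {$,b}; new: +{$}
  S→b A: FOLLOW(A) ⊇ FOLLOW(S) ⊇ {$,b}; new: +{$,b}
  S→b B: FOLLOW(B) ⊇ FOLLOW(S) ⊇ {$,b}; new: +{$,b}
  FOLLOW(S)={$,b}  FOLLOW(A)={$,b}  FOLLOW(B)={$,b}  FOLLOW(C)={$,a,b}
pass 2: — fixpoint
  FOLLOW(S)={$,b}  FOLLOW(A)={$,b}  FOLLOW(B)={$,b}  FOLLOW(C)={$,a,b}

FOLLOW(C) = ["$", "a", "b"]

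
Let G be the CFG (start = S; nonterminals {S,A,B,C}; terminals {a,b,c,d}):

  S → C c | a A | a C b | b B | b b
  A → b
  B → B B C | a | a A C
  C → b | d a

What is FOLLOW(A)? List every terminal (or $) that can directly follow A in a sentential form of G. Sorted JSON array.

FIRST iteration:
iter 1:
  A via A→b: +{b}
  B via B→a: +{a}
  C via C→b: +{b}
  C via C→d a: +{d}
  S via S→C c: +{b,d}
  S via S→a A: +{a}
  FIRST[S]={a,b,d}  FIRST[A]={b}  FIRST[B]={a}  FIRST[C]={b,d}
iter 2: (no change)
  FIRST[S]={a,b,d}  FIRST[A]={b}  FIRST[B]={a}  FIRST[C]={b,d}

Compute FOLLOW by fixpoint:
FOLLOW(S) := {$}
[1]
  B→B B C: FOLLOW(B) ⊇ FIRST(B) = {a}; new: +{a}
  B→B B C: FOLLOW(B) ⊇ FIRST(C) = {b,d}; new: +{b,d}
  B→B B C: FOLLOW(C) ⊇ FOLLOW(B) ⊇ {a,b,d}; new: +{a,b,d}
  B→a A C: FOLLOW(A) ⊇ FIRST(C) = {b,d}; new: +{b,d}
  S→C c: FOLLOW(C) ⊇ FIRST(c) = {c}; new: +{c}
  S→a A: FOLLOW(A) ⊇ FOLLOW(S) ⊇ {$}; new: +{$}
  S→b B: FOLLOW(B) ⊇ FOLLOW(S) ⊇ {$}; new: +{$}
  FOLLOW[S]={$}  FOLLOW[A]={$,b,d}  FOLLOW[B]={$,a,b,d}  FOLLOW[C]={a,b,c,d}
[2]
  B→B B C: FOLLOW(C) ⊇ FOLLOW(B) ⊇ {$,a,b,d}; new: +{$}
  FOLLOW[S]={$}  FOLLOW[A]={$,b,d}  FOLLOW[B]={$,a,b,d}  FOLLOW[C]={$,a,b,c,d}
[3] done
  FOLLOW[S]={$}  FOLLOW[A]={$,b,d}  FOLLOW[B]={$,a,b,d}  FOLLOW[C]={$,a,b,c,d}

FOLLOW(A) = ["$", "b", "d"]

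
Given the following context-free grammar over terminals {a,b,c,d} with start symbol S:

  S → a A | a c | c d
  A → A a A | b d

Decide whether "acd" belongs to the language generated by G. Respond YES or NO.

Convert to CNF:
  S -> T0 A | T0 T3 | T3 T2
  A -> A X4 | T1 T2
  T0 -> a
  T1 -> b
  T2 -> d
  T3 -> c
  X4 -> T0 A

Fill CYK table bottom-up:
  cell(0,0) a: {T0}  orig:{}
  cell(1,1) c: {T3}  orig:{}
  cell(2,2) d: {T2}  orig:{}
  cell(0,1) ac: {S}
  cell(1,2) cd: {S}
  cell(0,2) acd: ∅

S ∉ T[0,2] ⇒ NO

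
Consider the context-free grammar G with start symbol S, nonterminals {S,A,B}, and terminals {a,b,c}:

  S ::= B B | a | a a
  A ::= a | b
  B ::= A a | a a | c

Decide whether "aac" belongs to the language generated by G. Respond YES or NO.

CNF form of G:
  S -> B B | T0 T0 | a
  A -> a | b
  B -> A T0 | T0 T0 | c
  T0 -> a

CYK table (by increasing span):
  [0..0]={A,S,T0}  "a"  orig:{A,S}
  [1..1]={A,S,T0}  "a"  orig:{A,S}
  [2..2]={B}  "c"
  [0..1]={B,S}  "aa"
  [1..2]=∅  "ac"
  [0..2]={S}  "aac"

S ∈ T[0,2] ⇒ YES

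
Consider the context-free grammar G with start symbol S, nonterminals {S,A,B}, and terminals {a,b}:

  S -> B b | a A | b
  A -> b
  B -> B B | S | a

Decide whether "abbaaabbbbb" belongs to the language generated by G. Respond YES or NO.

Convert to CNF:
  S -> B T0 | T1 A | b
  A -> b
  B -> B B | B T0 | T1 A | a | b
  T0 -> b
  T1 -> a

CYK fill:
  [0..0]={B,T1}  "a"  orig:{B}
  [1..1]={A,B,S,T0}  "b"  orig:{A,B,S}
  [2..2]={A,B,S,T0}  "b"  orig:{A,B,S}
  [3..3]={B,T1}  "a"  orig:{B}
  [4..4]={B,T1}  "a"  orig:{B}
  [5..5]={B,T1}  "a"  orig:{B}
  [6..6]={A,B,S,T0}  "b"  orig:{A,B,S}
  [7..7]={A,B,S,T0}  "b"  orig:{A,B,S}
  [8..8]={A,B,S,T0}  "b"  orig:{A,B,S}
  [9..9]={A,B,S,T0}  "b"  orig:{A,B,S}
  [10..10]={A,B,S,T0}  "b"  orig:{A,B,S}
  [0..1]={B,S}  "ab"
  [1..2]={B,S}  "bb"
  [2..3]={B}  "ba"
  [3..4]={B}  "aa"
  [4..5]={B}  "aa"
  [5..6]={B,S}  "ab"
  [6..7]={B,S}  "bb"
  [7..8]={B,S}  "bb"
  [8..9]={B,S}  "bb"
  [9..10]={B,S}  "bb"
  [0..2]={B,S}  "abb"
  [1..3]={B}  "bba"
  [2..4]={B}  "baa"
  [3..5]={B}  "aaa"
  [4..6]={B,S}  "aab"
  [5..7]={B,S}  "abb"
  [6..8]={B,S}  "bbb"
  [7..9]={B,S}  "bbb"
  [8..10]={B,S}  "bbb"
  [0..3]={B}  "abba"
  [1..4]={B}  "bbaa"
  [2..5]={B}  "baaa"
  [3..6]={B,S}  "aaab"
  [4..7]={B,S}  "aabb"
  [5..8]={B,S}  "abbb"
  [6..9]={B,S}  "bbbb"
  [7..10]={B,S}  "bbbb"
  [0..4]={B}  "abbaa"
  [1..5]={B}  "bbaaa"
  [2..6]={B,S}  "baaab"
  [3..7]={B,S}  "aaabb"
  [4..8]={B,S}  "aabbb"
  [5..9]={B,S}  "abbbb"
  [6..10]={B,S}  "bbbbb"
  [0..5]={B}  "abbaaa"
  [1..6]={B,S}  "bbaaab"
  [2..7]={B,S}  "baaabb"
  [3..8]={B,S}  "aaabbb"
  [4..9]={B,S}  "aabbbb"
  [5..10]={B,S}  "abbbbb"
  [0..6]={B,S}  "abbaaab"
  [1..7]={B,S}  "bbaaabb"
  [2..8]={B,S}  "baaabbb"
  [3..9]={B,S}  "aaabbbb"
  [4..10]={B,S}  "aabbbbb"
  [0..7]={B,S}  "abbaaabb"
  [1..8]={B,S}  "bbaaabbb"
  [2..9]={B,S}  "baaabbbb"
  [3..10]={B,S}  "aaabbbbb"
  [0..8]={B,S}  "abbaaabbb"
  [1..9]={B,S}  "bbaaabbbb"
  [2..10]={B,S}  "baaabbbbb"
  [0..9]={B,S}  "abbaaabbbb"
  [1..10]={B,S}  "bbaaabbbbb"
  [0..10]={B,S}  "abbaaabbbbb"

S ∈ T[0,10] ⇒ YES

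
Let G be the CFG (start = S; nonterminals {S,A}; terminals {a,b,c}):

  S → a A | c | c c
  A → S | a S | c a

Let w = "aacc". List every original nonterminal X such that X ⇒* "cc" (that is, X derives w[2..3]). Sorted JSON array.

Convert to CNF:
  S -> T0 A | T1 T1 | c
  A -> T0 A | T0 S | T1 T0 | T1 T1 | c
  T0 -> a
  T1 -> c

Fill CYK table bottom-up (cells [i..j] with 2 ≤ i ≤ j ≤ 3 only):
  cell(2,2) c: {A,S,T1}  orig:{A,S}
  cell(3,3) c: {A,S,T1}  orig:{A,S}
  cell(2,3) cc: {A,S}

Original NTs in T[2,3] deriving "cc": ["A", "S"]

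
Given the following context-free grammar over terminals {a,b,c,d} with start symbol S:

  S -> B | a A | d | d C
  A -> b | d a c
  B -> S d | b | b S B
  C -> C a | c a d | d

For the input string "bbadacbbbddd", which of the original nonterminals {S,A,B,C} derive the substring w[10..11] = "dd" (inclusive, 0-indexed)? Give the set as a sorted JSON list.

CNF form of G:
  S -> S T0 | T0 C | T1 A | T3 X7 | b | d
  A -> T0 X4 | b
  B -> S T0 | T3 X5 | b
  C -> C T1 | T2 X6 | d
  T0 -> d
  T1 -> a
  T2 -> c
  T3 -> b
  X4 -> T1 T2
  X5 -> S B
  X6 -> T1 T0
  X7 -> S B

CYK fill (cells [i..j] with 10 ≤ i ≤ j ≤ 11 only):
  cell(10,10) d: {C,S,T0}  orig:{C,S}
  cell(11,11) d: {C,S,T0}  orig:{C,S}
  cell(10,11) dd: {B,S}

Original NTs in T[10,11] deriving "dd": ["B", "S"]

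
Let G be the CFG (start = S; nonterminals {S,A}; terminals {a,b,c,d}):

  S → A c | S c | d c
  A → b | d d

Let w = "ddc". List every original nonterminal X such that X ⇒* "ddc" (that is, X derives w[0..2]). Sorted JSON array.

Convert to CNF:
  S -> A T1 | S T1 | T0 T1
  A -> T0 T0 | b
  T0 -> d
  T1 -> c

Fill CYK table bottom-up (cells [i..j] with 0 ≤ i ≤ j ≤ 2 only):
  cell(0,0) d: {T0}  orig:{}
  cell(1,1) d: {T0}  orig:{}
  cell(2,2) c: {T1}  orig:{}
  cell(0,1) dd: {A}
  cell(1,2) dc: {S}
  cell(0,2) ddc: {S}

Original NTs in T[0,2] deriving "ddc": ["S"]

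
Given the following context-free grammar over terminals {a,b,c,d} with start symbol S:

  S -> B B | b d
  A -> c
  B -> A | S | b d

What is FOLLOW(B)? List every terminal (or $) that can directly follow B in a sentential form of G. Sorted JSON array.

Compute FIRST by fixpoint:
[1]
  A via A→c: +{c}
  B via B→A: +{c}
  B via B→b d: +{b}
  S via S→B B: +{b,c}
  S: {b,c}  A: {c}  B: {b,c}
[2] (stable)
  S: {b,c}  A: {c}  B: {b,c}

Compute FOLLOW by fixpoint:
seed FOLLOW(S) with $
pass 1:
  S→B B: FOLLOW(B) ⊇ FIRST(B) = {b,c}; new: +{b,c}
  S→B B: FOLLOW(B) ⊇ FOLLOW(S) ⊇ {$}; new: +{$}
  FOLLOW(S)={$}  FOLLOW(A)={}  FOLLOW(B)={$,b,c}
pass 2:
  B→A: FOLLOW(A) ⊇ FOLLOW(B) ⊇ {$,b,c}; new: +{$,b,c}
  B→S: FOLLOW(S) ⊇ FOLLOW(B) ⊇ {$,b,c}; new: +{b,c}
  FOLLOW(S)={$,b,c}  FOLLOW(A)={$,b,c}  FOLLOW(B)={$,b,c}
pass 3: (no change)
  FOLLOW(S)={$,b,c}  FOLLOW(A)={$,b,c}  FOLLOW(B)={$,b,c}

FOLLOW(B) = ["$", "b", "c"]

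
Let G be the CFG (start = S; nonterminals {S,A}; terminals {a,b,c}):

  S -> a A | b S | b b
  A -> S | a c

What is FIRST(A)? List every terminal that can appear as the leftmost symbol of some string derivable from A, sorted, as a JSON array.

FIRST iteration:
pass 1:
  A via A→a c: +{a}
  S via S→a A: +{a}
  S via S→b S: +{b}
  FIRST(S)={a,b}  FIRST(A)={a}
pass 2:
  A via A→S: +{b}
  FIRST(S)={a,b}  FIRST(A)={a,b}
pass 3: (no change)
  FIRST(S)={a,b}  FIRST(A)={a,b}

FIRST(A) = ["a", "b"]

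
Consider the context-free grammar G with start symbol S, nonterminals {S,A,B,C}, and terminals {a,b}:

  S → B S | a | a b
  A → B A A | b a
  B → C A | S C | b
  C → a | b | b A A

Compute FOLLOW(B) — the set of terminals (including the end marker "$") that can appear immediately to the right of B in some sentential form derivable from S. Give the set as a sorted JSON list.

Compute FIRST by fixpoint:
[1]
  A via A→b a: +{b}
  B via B→b: +{b}
  C via C→a: +{a}
  C via C→b: +{b}
  S via S→B S: +{b}
  S via S→a: +{a}
  S: {a,b}  A: {b}  B: {b}  C: {a,b}
[2]
  B via B→C A: +{a}
  S: {a,b}  A: {b}  B: {a,b}  C: {a,b}
[3]
  A via A→B A A: +{a}
  S: {a,b}  A: {a,b}  B: {a,b}  C: {a,b}
[4] done
  S: {a,b}  A: {a,b}  B: {a,b}  C: {a,b}

FOLLOW iteration:
FOLLOW(S) := {$}
iter 1:
  A→B A A: FOLLOW(B) ⊇ FIRST(A) = {a,b}; new: +{a,b}
  A→B A A: FOLLOW(A) ⊇ FIRST(A) = {a,b}; new: +{a,b}
  B→C A: FOLLOW(C) ⊇ FIRST(A) = {a,b}; new: +{a,b}
  B→S C: FOLLOW(S) ⊇ FIRST(C) = {a,b}; new: +{a,b}
  S: {$,a,b}  A: {a,b}  B: {a,b}  C: {a,b}
iter 2: done
  S: {$,a,b}  A: {a,b}  B: {a,b}  C: {a,b}

FOLLOW(B) = ["a", "b"]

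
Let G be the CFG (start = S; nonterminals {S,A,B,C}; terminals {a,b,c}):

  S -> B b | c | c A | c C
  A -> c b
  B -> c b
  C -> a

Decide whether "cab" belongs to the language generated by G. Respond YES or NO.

CNF form of G:
  S -> B T1 | T0 A | T0 C | c
  A -> T0 T1
  B -> T0 T1
  C -> a
  T0 -> c
  T1 -> b

CYK table (by increasing span):
  [0..0]={S,T0}  "c"  orig:{S}
  [1..1]={C}  "a"
  [2..2]={T1}  "b"  orig:{}
  [0..1]={S}  "ca"
  [1..2]=∅  "ab"
  [0..2]=∅  "cab"

S ∉ T[0,2] ⇒ NO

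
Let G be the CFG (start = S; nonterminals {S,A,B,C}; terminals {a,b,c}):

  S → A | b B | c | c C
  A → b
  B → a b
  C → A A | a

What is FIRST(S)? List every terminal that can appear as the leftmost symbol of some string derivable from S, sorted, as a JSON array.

Compute FIRST by fixpoint:
pass 1:
  A via A→b: +{b}
  B via B→a b: +{a}
  C via C→A A: +{b}
  C via C→a: +{a}
  S via S→A: +{b}
  S via S→c: +{c}
  S: {b,c}  A: {b}  B: {a}  C: {a,b}
pass 2: done
  S: {b,c}  A: {b}  B: {a}  C: {a,b}

FIRST(S) = ["b", "c"]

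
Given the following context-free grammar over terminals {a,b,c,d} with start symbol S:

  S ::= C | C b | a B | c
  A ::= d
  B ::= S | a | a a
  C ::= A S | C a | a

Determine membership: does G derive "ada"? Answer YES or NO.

Convert to CNF:
  S -> A S | C T0 | C T1 | T0 B | a | c
  A -> d
  B -> A S | C T0 | C T1 | T0 B | T0 T0 | a | c
  C -> A S | C T0 | a
  T0 -> a
  T1 -> b

CYK table (by increasing span):
  T[0,0] 'a' = {B,C,S,T0}  orig:{B,C,S}
  T[1,1] 'd' = {A}
  T[2,2] 'a' = {B,C,S,T0}  orig:{B,C,S}
  T[0,1] 'ad' = ∅
  T[1,2] 'da' = {B,C,S}
  T[0,2] 'ada' = {B,S}

S ∈ T[0,2] ⇒ YES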